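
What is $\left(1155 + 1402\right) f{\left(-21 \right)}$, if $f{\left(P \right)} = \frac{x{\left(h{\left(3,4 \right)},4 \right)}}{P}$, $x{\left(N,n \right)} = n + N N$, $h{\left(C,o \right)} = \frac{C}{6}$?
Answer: $- \frac{43469}{84} \approx -517.49$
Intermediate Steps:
$h{\left(C,o \right)} = \frac{C}{6}$ ($h{\left(C,o \right)} = C \frac{1}{6} = \frac{C}{6}$)
$x{\left(N,n \right)} = n + N^{2}$
$f{\left(P \right)} = \frac{17}{4 P}$ ($f{\left(P \right)} = \frac{4 + \left(\frac{1}{6} \cdot 3\right)^{2}}{P} = \frac{4 + \left(\frac{1}{2}\right)^{2}}{P} = \frac{4 + \frac{1}{4}}{P} = \frac{17}{4 P}$)
$\left(1155 + 1402\right) f{\left(-21 \right)} = \left(1155 + 1402\right) \frac{17}{4 \left(-21\right)} = 2557 \cdot \frac{17}{4} \left(- \frac{1}{21}\right) = 2557 \left(- \frac{17}{84}\right) = - \frac{43469}{84}$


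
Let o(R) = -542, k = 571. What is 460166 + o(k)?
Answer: 459624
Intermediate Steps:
460166 + o(k) = 460166 - 542 = 459624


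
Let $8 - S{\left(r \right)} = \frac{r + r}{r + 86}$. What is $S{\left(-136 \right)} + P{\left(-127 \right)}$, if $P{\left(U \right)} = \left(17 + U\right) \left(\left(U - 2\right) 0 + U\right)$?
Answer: $\frac{349314}{25} \approx 13973.0$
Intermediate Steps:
$S{\left(r \right)} = 8 - \frac{2 r}{86 + r}$ ($S{\left(r \right)} = 8 - \frac{r + r}{r + 86} = 8 - \frac{2 r}{86 + r}$)
$P{\left(U \right)} = U \left(17 + U\right)$ ($P{\left(U \right)} = \left(17 + U\right) \left(\left(-2 + U\right) 0 + U\right) = \left(17 + U\right) \left(0 + U\right) = \left(17 + U\right) U = U \left(17 + U\right)$)
$S{\left(-136 \right)} + P{\left(-127 \right)} = \frac{2 \left(344 + 3 \left(-136\right)\right)}{86 - 136} - 127 \left(17 - 127\right) = \frac{2 \left(344 - 408\right)}{-50} - -13970 = 2 \left(- \frac{1}{50}\right) \left(-64\right) + 13970 = \frac{64}{25} + 13970 = \frac{349314}{25}$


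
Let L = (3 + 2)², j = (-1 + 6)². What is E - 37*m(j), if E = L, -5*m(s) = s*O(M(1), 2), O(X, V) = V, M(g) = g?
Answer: 395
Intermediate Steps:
j = 25 (j = 5² = 25)
m(s) = -2*s/5 (m(s) = -s*2/5 = -2*s/5)
L = 25 (L = 5² = 25)
E = 25
E - 37*m(j) = 25 - (-74)*25/5 = 25 - 37*(-10) = 25 + 370 = 395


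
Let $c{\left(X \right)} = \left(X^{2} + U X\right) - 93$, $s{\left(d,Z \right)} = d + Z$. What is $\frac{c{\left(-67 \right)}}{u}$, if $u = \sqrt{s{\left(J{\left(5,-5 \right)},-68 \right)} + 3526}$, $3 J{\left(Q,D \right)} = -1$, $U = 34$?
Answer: $\frac{2118 \sqrt{31119}}{10373} \approx 36.019$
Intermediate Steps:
$J{\left(Q,D \right)} = - \frac{1}{3}$ ($J{\left(Q,D \right)} = \frac{1}{3} \left(-1\right) = - \frac{1}{3}$)
$s{\left(d,Z \right)} = Z + d$
$c{\left(X \right)} = -93 + X^{2} + 34 X$ ($c{\left(X \right)} = \left(X^{2} + 34 X\right) - 93 = -93 + X^{2} + 34 X$)
$u = \frac{\sqrt{31119}}{3}$ ($u = \sqrt{\left(-68 - \frac{1}{3}\right) + 3526} = \sqrt{- \frac{205}{3} + 3526} = \sqrt{\frac{10373}{3}} = \frac{\sqrt{31119}}{3} \approx 58.802$)
$\frac{c{\left(-67 \right)}}{u} = \frac{-93 + \left(-67\right)^{2} + 34 \left(-67\right)}{\frac{1}{3} \sqrt{31119}} = \left(-93 + 4489 - 2278\right) \frac{\sqrt{31119}}{10373} = 2118 \frac{\sqrt{31119}}{10373} = \frac{2118 \sqrt{31119}}{10373}$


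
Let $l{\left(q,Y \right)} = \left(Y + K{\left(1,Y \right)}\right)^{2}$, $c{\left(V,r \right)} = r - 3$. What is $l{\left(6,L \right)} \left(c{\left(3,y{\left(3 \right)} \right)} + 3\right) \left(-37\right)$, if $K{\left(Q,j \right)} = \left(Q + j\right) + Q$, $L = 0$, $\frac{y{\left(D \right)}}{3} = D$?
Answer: $-1332$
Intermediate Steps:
$y{\left(D \right)} = 3 D$
$c{\left(V,r \right)} = -3 + r$ ($c{\left(V,r \right)} = r - 3 = -3 + r$)
$K{\left(Q,j \right)} = j + 2 Q$
$l{\left(q,Y \right)} = \left(2 + 2 Y\right)^{2}$ ($l{\left(q,Y \right)} = \left(Y + \left(Y + 2 \cdot 1\right)\right)^{2} = \left(Y + \left(Y + 2\right)\right)^{2} = \left(Y + \left(2 + Y\right)\right)^{2} = \left(2 + 2 Y\right)^{2}$)
$l{\left(6,L \right)} \left(c{\left(3,y{\left(3 \right)} \right)} + 3\right) \left(-37\right) = 4 \left(1 + 0\right)^{2} \left(\left(-3 + 3 \cdot 3\right) + 3\right) \left(-37\right) = 4 \cdot 1^{2} \left(\left(-3 + 9\right) + 3\right) \left(-37\right) = 4 \cdot 1 \left(6 + 3\right) \left(-37\right) = 4 \cdot 9 \left(-37\right) = 36 \left(-37\right) = -1332$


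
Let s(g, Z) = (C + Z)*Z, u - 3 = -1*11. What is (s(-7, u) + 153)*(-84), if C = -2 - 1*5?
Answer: -22932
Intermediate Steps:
C = -7 (C = -2 - 5 = -7)
u = -8 (u = 3 - 1*11 = 3 - 11 = -8)
s(g, Z) = Z*(-7 + Z) (s(g, Z) = (-7 + Z)*Z = Z*(-7 + Z))
(s(-7, u) + 153)*(-84) = (-8*(-7 - 8) + 153)*(-84) = (-8*(-15) + 153)*(-84) = (120 + 153)*(-84) = 273*(-84) = -22932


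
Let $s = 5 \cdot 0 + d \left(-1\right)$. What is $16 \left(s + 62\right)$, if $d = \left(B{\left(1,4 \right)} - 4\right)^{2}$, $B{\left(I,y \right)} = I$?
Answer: $848$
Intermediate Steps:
$d = 9$ ($d = \left(1 - 4\right)^{2} = \left(-3\right)^{2} = 9$)
$s = -9$ ($s = 5 \cdot 0 + 9 \left(-1\right) = 0 - 9 = -9$)
$16 \left(s + 62\right) = 16 \left(-9 + 62\right) = 16 \cdot 53 = 848$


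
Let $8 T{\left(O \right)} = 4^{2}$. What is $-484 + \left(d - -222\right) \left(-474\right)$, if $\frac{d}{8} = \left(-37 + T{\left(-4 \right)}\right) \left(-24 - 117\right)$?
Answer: $-18819232$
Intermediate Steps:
$T{\left(O \right)} = 2$ ($T{\left(O \right)} = \frac{4^{2}}{8} = \frac{1}{8} \cdot 16 = 2$)
$d = 39480$ ($d = 8 \left(-37 + 2\right) \left(-24 - 117\right) = 8 \left(\left(-35\right) \left(-141\right)\right) = 8 \cdot 4935 = 39480$)
$-484 + \left(d - -222\right) \left(-474\right) = -484 + \left(39480 - -222\right) \left(-474\right) = -484 + \left(39480 + 222\right) \left(-474\right) = -484 + 39702 \left(-474\right) = -484 - 18818748 = -18819232$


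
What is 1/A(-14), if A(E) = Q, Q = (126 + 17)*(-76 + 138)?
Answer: 1/8866 ≈ 0.00011279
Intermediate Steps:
Q = 8866 (Q = 143*62 = 8866)
A(E) = 8866
1/A(-14) = 1/8866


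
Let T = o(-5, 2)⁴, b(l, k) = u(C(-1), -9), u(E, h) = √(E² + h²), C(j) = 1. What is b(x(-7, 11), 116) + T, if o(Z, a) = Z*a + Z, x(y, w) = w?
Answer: 50625 + √82 ≈ 50634.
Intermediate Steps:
o(Z, a) = Z + Z*a
b(l, k) = √82 (b(l, k) = √(1² + (-9)²) = √(1 + 81) = √82)
T = 50625 (T = (-5*(1 + 2))⁴ = (-5*3)⁴ = (-15)⁴ = 50625)
b(x(-7, 11), 116) + T = √82 + 50625 = 50625 + √82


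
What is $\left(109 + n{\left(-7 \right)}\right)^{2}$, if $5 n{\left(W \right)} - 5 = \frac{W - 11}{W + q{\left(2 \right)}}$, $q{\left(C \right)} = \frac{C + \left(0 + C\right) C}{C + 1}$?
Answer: $\frac{7661824}{625} \approx 12259.0$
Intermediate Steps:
$q{\left(C \right)} = \frac{C + C^{2}}{1 + C}$ ($q{\left(C \right)} = \frac{C + C C}{1 + C} = \frac{C + C^{2}}{1 + C}$)
$n{\left(W \right)} = 1 + \frac{-11 + W}{5 \left(2 + W\right)}$ ($n{\left(W \right)} = 1 + \frac{\left(W - 11\right) \frac{1}{W + 2}}{5} = 1 + \frac{\left(-11 + W\right) \frac{1}{2 + W}}{5} = 1 + \frac{\frac{1}{2 + W} \left(-11 + W\right)}{5} = 1 + \frac{-11 + W}{5 \left(2 + W\right)}$)
$\left(109 + n{\left(-7 \right)}\right)^{2} = \left(109 + \frac{-1 + 6 \left(-7\right)}{5 \left(2 - 7\right)}\right)^{2} = \left(109 + \frac{-1 - 42}{5 \left(-5\right)}\right)^{2} = \left(109 + \frac{1}{5} \left(- \frac{1}{5}\right) \left(-43\right)\right)^{2} = \left(109 + \frac{43}{25}\right)^{2} = \left(\frac{2768}{25}\right)^{2} = \frac{7661824}{625}$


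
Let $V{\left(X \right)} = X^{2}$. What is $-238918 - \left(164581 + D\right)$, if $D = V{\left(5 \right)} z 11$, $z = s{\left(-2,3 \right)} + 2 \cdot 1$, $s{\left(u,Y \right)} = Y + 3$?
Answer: $-405699$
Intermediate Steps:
$s{\left(u,Y \right)} = 3 + Y$
$z = 8$ ($z = \left(3 + 3\right) + 2 \cdot 1 = 6 + 2 = 8$)
$D = 2200$ ($D = 5^{2} \cdot 8 \cdot 11 = 25 \cdot 8 \cdot 11 = 200 \cdot 11 = 2200$)
$-238918 - \left(164581 + D\right) = -238918 - 166781 = -405699$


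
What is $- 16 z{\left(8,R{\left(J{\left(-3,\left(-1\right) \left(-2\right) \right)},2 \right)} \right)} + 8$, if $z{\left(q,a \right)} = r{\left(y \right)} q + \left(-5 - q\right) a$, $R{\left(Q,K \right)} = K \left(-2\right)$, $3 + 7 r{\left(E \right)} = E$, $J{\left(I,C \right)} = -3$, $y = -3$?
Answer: $- \frac{5000}{7} \approx -714.29$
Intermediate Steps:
$r{\left(E \right)} = - \frac{3}{7} + \frac{E}{7}$
$R{\left(Q,K \right)} = - 2 K$
$z{\left(q,a \right)} = - \frac{6 q}{7} + a \left(-5 - q\right)$ ($z{\left(q,a \right)} = \left(- \frac{3}{7} + \frac{1}{7} \left(-3\right)\right) q + \left(-5 - q\right) a = \left(- \frac{3}{7} - \frac{3}{7}\right) q + a \left(-5 - q\right) = - \frac{6 q}{7} + a \left(-5 - q\right)$)
$- 16 z{\left(8,R{\left(J{\left(-3,\left(-1\right) \left(-2\right) \right)},2 \right)} \right)} + 8 = - 16 \left(- 5 \left(\left(-2\right) 2\right) - \frac{48}{7} - \left(-2\right) 2 \cdot 8\right) + 8 = - 16 \left(\left(-5\right) \left(-4\right) - \frac{48}{7} - \left(-4\right) 8\right) + 8 = - 16 \left(20 - \frac{48}{7} + 32\right) + 8 = \left(-16\right) \frac{316}{7} + 8 = - \frac{5056}{7} + 8 = - \frac{5000}{7}$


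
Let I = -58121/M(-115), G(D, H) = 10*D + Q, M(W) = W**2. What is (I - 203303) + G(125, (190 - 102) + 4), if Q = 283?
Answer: -116020277/575 ≈ -2.0177e+5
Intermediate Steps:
G(D, H) = 283 + 10*D (G(D, H) = 10*D + 283 = 283 + 10*D)
I = -2527/575 (I = -58121/((-115)**2) = -58121/13225 = -58121*1/13225 = -2527/575 ≈ -4.3948)
(I - 203303) + G(125, (190 - 102) + 4) = (-2527/575 - 203303) + (283 + 10*125) = -116901752/575 + (283 + 1250) = -116901752/575 + 1533 = -116020277/575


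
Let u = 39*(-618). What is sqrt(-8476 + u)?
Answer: I*sqrt(32578) ≈ 180.49*I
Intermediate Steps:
u = -24102
sqrt(-8476 + u) = sqrt(-8476 - 24102) = sqrt(-32578) = I*sqrt(32578)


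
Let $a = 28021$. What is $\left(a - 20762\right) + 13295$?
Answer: $20554$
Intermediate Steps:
$\left(a - 20762\right) + 13295 = \left(28021 - 20762\right) + 13295 = 7259 + 13295 = 20554$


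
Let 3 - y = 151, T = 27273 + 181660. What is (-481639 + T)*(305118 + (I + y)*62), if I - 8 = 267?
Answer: -85354796352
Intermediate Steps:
I = 275 (I = 8 + 267 = 275)
T = 208933
y = -148 (y = 3 - 1*151 = 3 - 151 = -148)
(-481639 + T)*(305118 + (I + y)*62) = (-481639 + 208933)*(305118 + (275 - 148)*62) = -272706*(305118 + 127*62) = -272706*(305118 + 7874) = -272706*312992 = -85354796352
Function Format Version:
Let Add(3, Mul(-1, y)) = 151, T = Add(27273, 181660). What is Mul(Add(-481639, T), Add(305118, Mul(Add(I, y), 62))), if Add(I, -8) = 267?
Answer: -85354796352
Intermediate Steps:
I = 275 (I = Add(8, 267) = 275)
T = 208933
y = -148 (y = Add(3, Mul(-1, 151)) = Add(3, -151) = -148)
Mul(Add(-481639, T), Add(305118, Mul(Add(I, y), 62))) = Mul(Add(-481639, 208933), Add(305118, Mul(Add(275, -148), 62))) = Mul(-272706, Add(305118, Mul(127, 62))) = Mul(-272706, Add(305118, 7874)) = Mul(-272706, 312992) = -85354796352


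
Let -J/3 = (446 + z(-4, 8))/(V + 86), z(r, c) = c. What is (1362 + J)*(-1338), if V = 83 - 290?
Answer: -222327432/121 ≈ -1.8374e+6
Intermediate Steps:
V = -207
J = 1362/121 (J = -3*(446 + 8)/(-207 + 86) = -1362/(-121) = -1362*(-1)/121 = -3*(-454/121) = 1362/121 ≈ 11.256)
(1362 + J)*(-1338) = (1362 + 1362/121)*(-1338) = (166164/121)*(-1338) = -222327432/121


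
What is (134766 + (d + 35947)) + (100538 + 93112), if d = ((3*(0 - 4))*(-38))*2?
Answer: 365275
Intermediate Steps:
d = 912 (d = ((3*(-4))*(-38))*2 = -12*(-38)*2 = 456*2 = 912)
(134766 + (d + 35947)) + (100538 + 93112) = (134766 + (912 + 35947)) + (100538 + 93112) = (134766 + 36859) + 193650 = 171625 + 193650 = 365275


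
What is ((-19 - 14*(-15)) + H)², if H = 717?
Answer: 824464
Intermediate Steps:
((-19 - 14*(-15)) + H)² = ((-19 - 14*(-15)) + 717)² = ((-19 + 210) + 717)² = (191 + 717)² = 908² = 824464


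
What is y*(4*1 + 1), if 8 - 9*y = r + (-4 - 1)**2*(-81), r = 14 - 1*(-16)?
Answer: 10015/9 ≈ 1112.8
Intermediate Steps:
r = 30 (r = 14 + 16 = 30)
y = 2003/9 (y = 8/9 - (30 + (-4 - 1)**2*(-81))/9 = 8/9 - (30 + (-5)**2*(-81))/9 = 8/9 - (30 + 25*(-81))/9 = 8/9 - (30 - 2025)/9 = 8/9 - 1/9*(-1995) = 8/9 + 665/3 = 2003/9 ≈ 222.56)
y*(4*1 + 1) = 2003*(4*1 + 1)/9 = 2003*(4 + 1)/9 = (2003/9)*5 = 10015/9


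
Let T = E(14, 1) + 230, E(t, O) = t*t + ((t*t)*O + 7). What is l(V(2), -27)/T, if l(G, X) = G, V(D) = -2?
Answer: -2/629 ≈ -0.0031797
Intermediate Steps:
E(t, O) = 7 + t² + O*t² (E(t, O) = t² + (t²*O + 7) = t² + (O*t² + 7) = t² + (7 + O*t²) = 7 + t² + O*t²)
T = 629 (T = (7 + 14² + 1*14²) + 230 = (7 + 196 + 1*196) + 230 = (7 + 196 + 196) + 230 = 399 + 230 = 629)
l(V(2), -27)/T = -2/629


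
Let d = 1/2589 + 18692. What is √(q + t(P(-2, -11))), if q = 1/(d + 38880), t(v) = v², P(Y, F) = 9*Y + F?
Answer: √18684554395760186722/149053909 ≈ 29.000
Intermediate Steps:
P(Y, F) = F + 9*Y
d = 48393589/2589 (d = 1/2589 + 18692 = 48393589/2589 ≈ 18692.)
q = 2589/149053909 (q = 1/(48393589/2589 + 38880) = 1/(149053909/2589) = 2589/149053909 ≈ 1.7370e-5)
√(q + t(P(-2, -11))) = √(2589/149053909 + (-11 + 9*(-2))²) = √(2589/149053909 + (-11 - 18)²) = √(2589/149053909 + (-29)²) = √(2589/149053909 + 841) = √(125354340058/149053909) = √18684554395760186722/149053909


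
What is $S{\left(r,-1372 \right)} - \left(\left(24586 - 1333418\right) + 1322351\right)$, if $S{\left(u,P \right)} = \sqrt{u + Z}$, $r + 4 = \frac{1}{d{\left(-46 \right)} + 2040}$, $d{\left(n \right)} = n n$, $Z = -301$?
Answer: $-13519 + \frac{i \sqrt{1317014581}}{2078} \approx -13519.0 + 17.464 i$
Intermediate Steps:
$d{\left(n \right)} = n^{2}$
$r = - \frac{16623}{4156}$ ($r = -4 + \frac{1}{\left(-46\right)^{2} + 2040} = -4 + \frac{1}{2116 + 2040} = -4 + \frac{1}{4156} = - \frac{16623}{4156} \approx -3.9998$)
$S{\left(u,P \right)} = \sqrt{-301 + u}$ ($S{\left(u,P \right)} = \sqrt{u - 301} = \sqrt{-301 + u}$)
$S{\left(r,-1372 \right)} - \left(\left(24586 - 1333418\right) + 1322351\right) = \sqrt{-301 - \frac{16623}{4156}} - \left(\left(24586 - 1333418\right) + 1322351\right) = \sqrt{- \frac{1267579}{4156}} - \left(-1308832 + 1322351\right) = \frac{i \sqrt{1317014581}}{2078} - 13519 = -13519 + \frac{i \sqrt{1317014581}}{2078}$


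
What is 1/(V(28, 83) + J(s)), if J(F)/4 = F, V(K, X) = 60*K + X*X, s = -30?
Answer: 1/8449 ≈ 0.00011836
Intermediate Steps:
V(K, X) = X² + 60*K (V(K, X) = 60*K + X² = X² + 60*K)
J(F) = 4*F
1/(V(28, 83) + J(s)) = 1/((83² + 60*28) + 4*(-30)) = 1/((6889 + 1680) - 120) = 1/(8569 - 120) = 1/8449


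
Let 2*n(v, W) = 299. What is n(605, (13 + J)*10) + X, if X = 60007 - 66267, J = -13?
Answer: -12221/2 ≈ -6110.5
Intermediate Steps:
n(v, W) = 299/2 (n(v, W) = (½)*299 = 299/2)
X = -6260
n(605, (13 + J)*10) + X = 299/2 - 6260 = -12221/2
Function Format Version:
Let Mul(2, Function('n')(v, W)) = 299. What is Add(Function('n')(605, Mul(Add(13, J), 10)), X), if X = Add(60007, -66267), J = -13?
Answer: Rational(-12221, 2) ≈ -6110.5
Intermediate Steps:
Function('n')(v, W) = Rational(299, 2) (Function('n')(v, W) = Mul(Rational(1, 2), 299) = Rational(299, 2))
X = -6260
Add(Function('n')(605, Mul(Add(13, J), 10)), X) = Add(Rational(299, 2), -6260) = Rational(-12221, 2)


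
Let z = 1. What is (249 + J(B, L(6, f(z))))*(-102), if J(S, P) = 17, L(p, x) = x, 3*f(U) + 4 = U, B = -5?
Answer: -27132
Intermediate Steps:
f(U) = -4/3 + U/3
(249 + J(B, L(6, f(z))))*(-102) = (249 + 17)*(-102) = 266*(-102) = -27132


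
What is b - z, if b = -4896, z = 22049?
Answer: -26945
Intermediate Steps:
b - z = -4896 - 1*22049 = -4896 - 22049 = -26945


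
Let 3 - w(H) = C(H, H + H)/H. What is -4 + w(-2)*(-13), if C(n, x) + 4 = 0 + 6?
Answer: -56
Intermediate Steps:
C(n, x) = 2 (C(n, x) = -4 + (0 + 6) = -4 + 6 = 2)
w(H) = 3 - 2/H
-4 + w(-2)*(-13) = -4 + (3 - 2/(-2))*(-13) = -4 + (3 - 2*(-½))*(-13) = -4 + (3 + 1)*(-13) = -4 + 4*(-13) = -4 - 52 = -56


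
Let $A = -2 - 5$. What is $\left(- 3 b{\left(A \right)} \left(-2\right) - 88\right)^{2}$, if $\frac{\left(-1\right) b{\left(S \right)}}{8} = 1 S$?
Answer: $61504$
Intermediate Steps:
$A = -7$ ($A = -2 - 5 = -7$)
$b{\left(S \right)} = - 8 S$ ($b{\left(S \right)} = - 8 \cdot 1 S = - 8 S$)
$\left(- 3 b{\left(A \right)} \left(-2\right) - 88\right)^{2} = \left(- 3 \left(\left(-8\right) \left(-7\right)\right) \left(-2\right) - 88\right)^{2} = \left(\left(-3\right) 56 \left(-2\right) - 88\right)^{2} = \left(\left(-168\right) \left(-2\right) - 88\right)^{2} = \left(336 - 88\right)^{2} = 248^{2} = 61504$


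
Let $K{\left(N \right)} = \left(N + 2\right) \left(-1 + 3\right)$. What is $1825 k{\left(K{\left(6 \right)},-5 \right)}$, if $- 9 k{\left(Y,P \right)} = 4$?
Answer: $- \frac{7300}{9} \approx -811.11$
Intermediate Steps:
$K{\left(N \right)} = 4 + 2 N$ ($K{\left(N \right)} = \left(2 + N\right) 2 = 4 + 2 N$)
$k{\left(Y,P \right)} = - \frac{4}{9}$ ($k{\left(Y,P \right)} = \left(- \frac{1}{9}\right) 4 = - \frac{4}{9}$)
$1825 k{\left(K{\left(6 \right)},-5 \right)} = 1825 \left(- \frac{4}{9}\right) = - \frac{7300}{9}$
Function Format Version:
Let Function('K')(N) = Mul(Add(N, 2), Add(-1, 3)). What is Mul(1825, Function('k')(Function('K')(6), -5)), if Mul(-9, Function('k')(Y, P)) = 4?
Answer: Rational(-7300, 9) ≈ -811.11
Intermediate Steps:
Function('K')(N) = Add(4, Mul(2, N)) (Function('K')(N) = Mul(Add(2, N), 2) = Add(4, Mul(2, N)))
Function('k')(Y, P) = Rational(-4, 9) (Function('k')(Y, P) = Mul(Rational(-1, 9), 4) = Rational(-4, 9))
Mul(1825, Function('k')(Function('K')(6), -5)) = Mul(1825, Rational(-4, 9)) = Rational(-7300, 9)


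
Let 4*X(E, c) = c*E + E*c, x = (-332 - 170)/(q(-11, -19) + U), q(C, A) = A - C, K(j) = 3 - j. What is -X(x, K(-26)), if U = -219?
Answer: -7279/227 ≈ -32.066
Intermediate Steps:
x = 502/227 (x = (-332 - 170)/((-19 - 1*(-11)) - 219) = -502/((-19 + 11) - 219) = -502/(-8 - 219) = -502/(-227) = -502*(-1/227) = 502/227 ≈ 2.2115)
X(E, c) = E*c/2 (X(E, c) = (c*E + E*c)/4 = (E*c + E*c)/4 = (2*E*c)/4 = E*c/2)
-X(x, K(-26)) = -502*(3 - 1*(-26))/(2*227) = -502*(3 + 26)/(2*227) = -502*29/(2*227) = -1*7279/227 = -7279/227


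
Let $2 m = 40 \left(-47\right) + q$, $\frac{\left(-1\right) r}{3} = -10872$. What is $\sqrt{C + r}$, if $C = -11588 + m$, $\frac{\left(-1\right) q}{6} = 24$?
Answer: $12 \sqrt{139} \approx 141.48$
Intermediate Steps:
$r = 32616$ ($r = \left(-3\right) \left(-10872\right) = 32616$)
$q = -144$ ($q = \left(-6\right) 24 = -144$)
$m = -1012$ ($m = \frac{40 \left(-47\right) - 144}{2} = \frac{-1880 - 144}{2} = \frac{1}{2} \left(-2024\right) = -1012$)
$C = -12600$ ($C = -11588 - 1012 = -12600$)
$\sqrt{C + r} = \sqrt{-12600 + 32616} = \sqrt{20016} = 12 \sqrt{139}$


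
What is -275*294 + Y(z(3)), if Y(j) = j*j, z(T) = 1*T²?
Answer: -80769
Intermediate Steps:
z(T) = T²
Y(j) = j²
-275*294 + Y(z(3)) = -275*294 + (3²)² = -80850 + 9² = -80850 + 81 = -80769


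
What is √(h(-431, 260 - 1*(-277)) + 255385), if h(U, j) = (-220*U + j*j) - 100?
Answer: √638474 ≈ 799.05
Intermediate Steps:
h(U, j) = -100 + j² - 220*U (h(U, j) = (-220*U + j²) - 100 = (j² - 220*U) - 100 = -100 + j² - 220*U)
√(h(-431, 260 - 1*(-277)) + 255385) = √((-100 + (260 - 1*(-277))² - 220*(-431)) + 255385) = √((-100 + (260 + 277)² + 94820) + 255385) = √((-100 + 537² + 94820) + 255385) = √((-100 + 288369 + 94820) + 255385) = √(383089 + 255385) = √638474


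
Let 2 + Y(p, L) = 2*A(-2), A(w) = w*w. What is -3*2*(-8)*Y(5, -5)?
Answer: 288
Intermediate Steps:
A(w) = w**2
Y(p, L) = 6 (Y(p, L) = -2 + 2*(-2)**2 = -2 + 2*4 = -2 + 8 = 6)
-3*2*(-8)*Y(5, -5) = -3*2*(-8)*6 = -(-48)*6 = -3*(-96) = 288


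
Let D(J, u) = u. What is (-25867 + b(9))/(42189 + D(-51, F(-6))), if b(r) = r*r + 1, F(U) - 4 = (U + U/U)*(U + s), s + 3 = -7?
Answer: -2865/4697 ≈ -0.60996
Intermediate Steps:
s = -10 (s = -3 - 7 = -10)
F(U) = 4 + (1 + U)*(-10 + U) (F(U) = 4 + (U + U/U)*(U - 10) = 4 + (U + 1)*(-10 + U) = 4 + (1 + U)*(-10 + U))
b(r) = 1 + r² (b(r) = r² + 1 = 1 + r²)
(-25867 + b(9))/(42189 + D(-51, F(-6))) = (-25867 + (1 + 9²))/(42189 + (-6 + (-6)² - 9*(-6))) = (-25867 + (1 + 81))/(42189 + (-6 + 36 + 54)) = (-25867 + 82)/(42189 + 84) = -25785/42273 = -25785*1/42273 = -2865/4697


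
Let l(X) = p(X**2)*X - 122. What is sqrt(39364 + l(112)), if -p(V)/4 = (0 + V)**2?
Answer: I*sqrt(70493628086) ≈ 2.6551e+5*I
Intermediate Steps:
p(V) = -4*V**2 (p(V) = -4*(0 + V)**2 = -4*V**2)
l(X) = -122 - 4*X**5 (l(X) = (-4*X**4)*X - 122 = -4*X**5 - 122 = -122 - 4*X**5)
sqrt(39364 + l(112)) = sqrt(39364 + (-122 - 4*112**5)) = sqrt(39364 + (-122 - 4*17623416832)) = sqrt(39364 + (-122 - 70493667328)) = sqrt(39364 - 70493667450) = sqrt(-70493628086) = I*sqrt(70493628086)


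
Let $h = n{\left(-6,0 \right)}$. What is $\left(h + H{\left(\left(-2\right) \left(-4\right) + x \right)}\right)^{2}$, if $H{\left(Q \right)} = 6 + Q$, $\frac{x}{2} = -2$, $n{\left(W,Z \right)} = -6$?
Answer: $16$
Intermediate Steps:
$x = -4$ ($x = 2 \left(-2\right) = -4$)
$h = -6$
$\left(h + H{\left(\left(-2\right) \left(-4\right) + x \right)}\right)^{2} = \left(-6 + \left(6 - -4\right)\right)^{2} = \left(-6 + \left(6 + \left(8 - 4\right)\right)\right)^{2} = \left(-6 + \left(6 + 4\right)\right)^{2} = \left(-6 + 10\right)^{2} = 4^{2} = 16$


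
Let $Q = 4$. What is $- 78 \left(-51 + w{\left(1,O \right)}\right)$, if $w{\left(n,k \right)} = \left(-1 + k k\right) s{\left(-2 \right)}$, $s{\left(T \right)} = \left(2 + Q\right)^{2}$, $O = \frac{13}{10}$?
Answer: $\frac{51012}{25} \approx 2040.5$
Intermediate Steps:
$O = \frac{13}{10}$ ($O = 13 \cdot \frac{1}{10} = \frac{13}{10} \approx 1.3$)
$s{\left(T \right)} = 36$ ($s{\left(T \right)} = \left(2 + 4\right)^{2} = 6^{2} = 36$)
$w{\left(n,k \right)} = -36 + 36 k^{2}$ ($w{\left(n,k \right)} = \left(-1 + k k\right) 36 = \left(-1 + k^{2}\right) 36 = -36 + 36 k^{2}$)
$- 78 \left(-51 + w{\left(1,O \right)}\right) = - 78 \left(-51 - \left(36 - 36 \left(\frac{13}{10}\right)^{2}\right)\right) = - 78 \left(-51 + \left(-36 + 36 \cdot \frac{169}{100}\right)\right) = - 78 \left(-51 + \left(-36 + \frac{1521}{25}\right)\right) = - 78 \left(-51 + \frac{621}{25}\right) = \left(-78\right) \left(- \frac{654}{25}\right) = \frac{51012}{25}$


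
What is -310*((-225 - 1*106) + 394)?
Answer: -19530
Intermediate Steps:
-310*((-225 - 1*106) + 394) = -310*((-225 - 106) + 394) = -310*(-331 + 394) = -310*63 = -19530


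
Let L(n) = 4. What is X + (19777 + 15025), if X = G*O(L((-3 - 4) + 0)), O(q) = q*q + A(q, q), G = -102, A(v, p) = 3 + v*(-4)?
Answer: 34496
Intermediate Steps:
A(v, p) = 3 - 4*v
O(q) = 3 + q**2 - 4*q (O(q) = q*q + (3 - 4*q) = q**2 + (3 - 4*q) = 3 + q**2 - 4*q)
X = -306 (X = -102*(3 + 4**2 - 4*4) = -102*(3 + 16 - 16) = -102*3 = -306)
X + (19777 + 15025) = -306 + (19777 + 15025) = -306 + 34802 = 34496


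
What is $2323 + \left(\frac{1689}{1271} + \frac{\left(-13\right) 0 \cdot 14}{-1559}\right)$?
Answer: $\frac{2954222}{1271} \approx 2324.3$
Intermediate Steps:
$2323 + \left(\frac{1689}{1271} + \frac{\left(-13\right) 0 \cdot 14}{-1559}\right) = 2323 + \left(1689 \cdot \frac{1}{1271} + 0 \cdot 14 \left(- \frac{1}{1559}\right)\right) = 2323 + \left(\frac{1689}{1271} + 0 \left(- \frac{1}{1559}\right)\right) = 2323 + \left(\frac{1689}{1271} + 0\right) = 2323 + \frac{1689}{1271} = \frac{2954222}{1271}$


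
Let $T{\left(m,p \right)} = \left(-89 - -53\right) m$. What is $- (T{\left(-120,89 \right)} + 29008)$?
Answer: $-33328$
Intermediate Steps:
$T{\left(m,p \right)} = - 36 m$ ($T{\left(m,p \right)} = \left(-89 + 53\right) m = - 36 m$)
$- (T{\left(-120,89 \right)} + 29008) = - (\left(-36\right) \left(-120\right) + 29008) = - (4320 + 29008) = \left(-1\right) 33328 = -33328$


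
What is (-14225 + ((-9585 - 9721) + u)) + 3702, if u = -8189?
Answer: -38018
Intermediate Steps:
(-14225 + ((-9585 - 9721) + u)) + 3702 = (-14225 + ((-9585 - 9721) - 8189)) + 3702 = (-14225 + (-19306 - 8189)) + 3702 = (-14225 - 27495) + 3702 = -41720 + 3702 = -38018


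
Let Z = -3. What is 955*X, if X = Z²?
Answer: 8595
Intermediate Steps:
X = 9 (X = (-3)² = 9)
955*X = 955*9 = 8595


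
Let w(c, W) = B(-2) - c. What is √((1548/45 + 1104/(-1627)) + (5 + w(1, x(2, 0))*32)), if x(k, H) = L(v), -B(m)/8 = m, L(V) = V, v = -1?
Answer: √34328064865/8135 ≈ 22.775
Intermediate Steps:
B(m) = -8*m
x(k, H) = -1
w(c, W) = 16 - c (w(c, W) = -8*(-2) - c = 16 - c)
√((1548/45 + 1104/(-1627)) + (5 + w(1, x(2, 0))*32)) = √((1548/45 + 1104/(-1627)) + (5 + (16 - 1*1)*32)) = √((1548*(1/45) + 1104*(-1/1627)) + (5 + (16 - 1)*32)) = √((172/5 - 1104/1627) + (5 + 15*32)) = √(274324/8135 + (5 + 480)) = √(274324/8135 + 485) = √(4219799/8135) = √34328064865/8135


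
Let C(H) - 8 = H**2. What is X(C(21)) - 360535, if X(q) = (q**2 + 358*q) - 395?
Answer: 1413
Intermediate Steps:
C(H) = 8 + H**2
X(q) = -395 + q**2 + 358*q
X(C(21)) - 360535 = (-395 + (8 + 21**2)**2 + 358*(8 + 21**2)) - 360535 = (-395 + (8 + 441)**2 + 358*(8 + 441)) - 360535 = (-395 + 449**2 + 358*449) - 360535 = (-395 + 201601 + 160742) - 360535 = 361948 - 360535 = 1413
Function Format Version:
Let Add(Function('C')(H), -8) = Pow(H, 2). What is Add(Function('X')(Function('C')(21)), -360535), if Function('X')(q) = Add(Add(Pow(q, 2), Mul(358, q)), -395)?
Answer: 1413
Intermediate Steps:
Function('C')(H) = Add(8, Pow(H, 2))
Function('X')(q) = Add(-395, Pow(q, 2), Mul(358, q))
Add(Function('X')(Function('C')(21)), -360535) = Add(Add(-395, Pow(Add(8, Pow(21, 2)), 2), Mul(358, Add(8, Pow(21, 2)))), -360535) = Add(Add(-395, Pow(Add(8, 441), 2), Mul(358, Add(8, 441))), -360535) = Add(Add(-395, Pow(449, 2), Mul(358, 449)), -360535) = Add(Add(-395, 201601, 160742), -360535) = Add(361948, -360535) = 1413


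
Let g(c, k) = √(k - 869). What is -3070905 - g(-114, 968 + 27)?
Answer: -3070905 - 3*√14 ≈ -3.0709e+6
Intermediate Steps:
g(c, k) = √(-869 + k)
-3070905 - g(-114, 968 + 27) = -3070905 - √(-869 + (968 + 27)) = -3070905 - √(-869 + 995) = -3070905 - √126 = -3070905 - 3*√14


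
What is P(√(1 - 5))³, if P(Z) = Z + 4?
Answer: 16 + 88*I ≈ 16.0 + 88.0*I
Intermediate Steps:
P(Z) = 4 + Z
P(√(1 - 5))³ = (4 + √(1 - 5))³ = (4 + √(-4))³ = (4 + 2*I)³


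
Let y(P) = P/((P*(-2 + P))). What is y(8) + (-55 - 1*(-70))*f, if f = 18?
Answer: 1621/6 ≈ 270.17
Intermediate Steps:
y(P) = 1/(-2 + P) (y(P) = P*(1/(P*(-2 + P))) = 1/(-2 + P))
y(8) + (-55 - 1*(-70))*f = 1/(-2 + 8) + (-55 - 1*(-70))*18 = 1/6 + (-55 + 70)*18 = ⅙ + 15*18 = ⅙ + 270 = 1621/6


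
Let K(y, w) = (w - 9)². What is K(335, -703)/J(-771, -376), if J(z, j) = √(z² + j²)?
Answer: 506944*√735817/735817 ≈ 590.98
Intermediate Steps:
K(y, w) = (-9 + w)²
J(z, j) = √(j² + z²)
K(335, -703)/J(-771, -376) = (-9 - 703)²/(√((-376)² + (-771)²)) = (-712)²/(√(141376 + 594441)) = 506944/(√735817) = 506944*(√735817/735817) = 506944*√735817/735817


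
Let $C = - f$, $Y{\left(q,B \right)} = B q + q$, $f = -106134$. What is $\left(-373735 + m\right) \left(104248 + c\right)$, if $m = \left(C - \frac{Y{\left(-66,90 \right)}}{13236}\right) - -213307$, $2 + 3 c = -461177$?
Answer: $\frac{17778291953905}{6618} \approx 2.6864 \cdot 10^{9}$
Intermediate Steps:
$c = - \frac{461179}{3}$ ($c = - \frac{2}{3} + \frac{1}{3} \left(-461177\right) = - \frac{2}{3} - \frac{461177}{3} = - \frac{461179}{3} \approx -1.5373 \cdot 10^{5}$)
$Y{\left(q,B \right)} = q + B q$
$C = 106134$ ($C = \left(-1\right) \left(-106134\right) = 106134$)
$m = \frac{704687847}{2206}$ ($m = \left(106134 - \frac{\left(-66\right) \left(1 + 90\right)}{13236}\right) - -213307 = \left(106134 - \left(-66\right) 91 \cdot \frac{1}{13236}\right) + 213307 = \left(106134 - \left(-6006\right) \frac{1}{13236}\right) + 213307 = \left(106134 - - \frac{1001}{2206}\right) + 213307 = \left(106134 + \frac{1001}{2206}\right) + 213307 = \frac{234132605}{2206} + 213307 = \frac{704687847}{2206} \approx 3.1944 \cdot 10^{5}$)
$\left(-373735 + m\right) \left(104248 + c\right) = \left(-373735 + \frac{704687847}{2206}\right) \left(104248 - \frac{461179}{3}\right) = \left(- \frac{119771563}{2206}\right) \left(- \frac{148435}{3}\right) = \frac{17778291953905}{6618}$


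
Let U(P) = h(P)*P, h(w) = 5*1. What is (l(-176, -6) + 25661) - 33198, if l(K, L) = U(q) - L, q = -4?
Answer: -7551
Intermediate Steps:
h(w) = 5
U(P) = 5*P
l(K, L) = -20 - L (l(K, L) = 5*(-4) - L = -20 - L)
(l(-176, -6) + 25661) - 33198 = ((-20 - 1*(-6)) + 25661) - 33198 = ((-20 + 6) + 25661) - 33198 = (-14 + 25661) - 33198 = 25647 - 33198 = -7551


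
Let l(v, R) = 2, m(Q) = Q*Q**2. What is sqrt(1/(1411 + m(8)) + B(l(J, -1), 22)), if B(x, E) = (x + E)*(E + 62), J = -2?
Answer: sqrt(7455026787)/1923 ≈ 44.900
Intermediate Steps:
m(Q) = Q**3
B(x, E) = (62 + E)*(E + x) (B(x, E) = (E + x)*(62 + E) = (62 + E)*(E + x))
sqrt(1/(1411 + m(8)) + B(l(J, -1), 22)) = sqrt(1/(1411 + 8**3) + (22**2 + 62*22 + 62*2 + 22*2)) = sqrt(1/(1411 + 512) + (484 + 1364 + 124 + 44)) = sqrt(1/1923 + 2016) = sqrt(3876769/1923) = sqrt(7455026787)/1923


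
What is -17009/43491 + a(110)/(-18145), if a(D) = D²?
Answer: -8788099/8306781 ≈ -1.0579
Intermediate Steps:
-17009/43491 + a(110)/(-18145) = -17009/43491 + 110²/(-18145) = -17009*1/43491 + 12100*(-1/18145) = -17009/43491 - 2420/3629 = -8788099/8306781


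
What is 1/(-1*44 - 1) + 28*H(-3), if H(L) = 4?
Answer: 5039/45 ≈ 111.98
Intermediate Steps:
1/(-1*44 - 1) + 28*H(-3) = 1/(-1*44 - 1) + 28*4 = 1/(-44 - 1) + 112 = 1/(-45) + 112 = -1/45 + 112 = 5039/45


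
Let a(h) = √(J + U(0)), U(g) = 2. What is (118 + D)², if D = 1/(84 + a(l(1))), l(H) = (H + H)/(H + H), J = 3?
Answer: 692393738409/49716601 - 1664204*√5/49716601 ≈ 13927.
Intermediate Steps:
l(H) = 1 (l(H) = (2*H)/((2*H)) = (2*H)*(1/(2*H)) = 1)
a(h) = √5 (a(h) = √(3 + 2) = √5)
D = 1/(84 + √5) ≈ 0.011596
(118 + D)² = (118 + (84/7051 - √5/7051))² = (832102/7051 - √5/7051)²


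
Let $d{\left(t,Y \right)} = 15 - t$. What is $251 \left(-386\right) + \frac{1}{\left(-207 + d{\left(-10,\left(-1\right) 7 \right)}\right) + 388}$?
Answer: $- \frac{19958515}{206} \approx -96886.0$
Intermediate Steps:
$251 \left(-386\right) + \frac{1}{\left(-207 + d{\left(-10,\left(-1\right) 7 \right)}\right) + 388} = 251 \left(-386\right) + \frac{1}{\left(-207 + \left(15 - -10\right)\right) + 388} = -96886 + \frac{1}{\left(-207 + \left(15 + 10\right)\right) + 388} = -96886 + \frac{1}{\left(-207 + 25\right) + 388} = -96886 + \frac{1}{-182 + 388} = -96886 + \frac{1}{206} = - \frac{19958515}{206}$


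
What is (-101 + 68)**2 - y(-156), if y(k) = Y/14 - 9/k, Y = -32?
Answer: 397207/364 ≈ 1091.2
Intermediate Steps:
y(k) = -16/7 - 9/k (y(k) = -32/14 - 9/k = -32*1/14 - 9/k = -16/7 - 9/k)
(-101 + 68)**2 - y(-156) = (-101 + 68)**2 - (-16/7 - 9/(-156)) = (-33)**2 - (-16/7 - 9*(-1/156)) = 1089 - (-16/7 + 3/52) = 1089 - 1*(-811/364) = 1089 + 811/364 = 397207/364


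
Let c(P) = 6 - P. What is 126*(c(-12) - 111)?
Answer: -11718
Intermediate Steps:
126*(c(-12) - 111) = 126*((6 - 1*(-12)) - 111) = 126*((6 + 12) - 111) = 126*(18 - 111) = 126*(-93) = -11718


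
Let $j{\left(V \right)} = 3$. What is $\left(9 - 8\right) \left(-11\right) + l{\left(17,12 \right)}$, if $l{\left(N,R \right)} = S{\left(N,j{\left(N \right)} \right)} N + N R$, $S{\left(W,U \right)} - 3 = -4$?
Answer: $176$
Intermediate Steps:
$S{\left(W,U \right)} = -1$ ($S{\left(W,U \right)} = 3 - 4 = -1$)
$l{\left(N,R \right)} = - N + N R$
$\left(9 - 8\right) \left(-11\right) + l{\left(17,12 \right)} = \left(9 - 8\right) \left(-11\right) + 17 \left(-1 + 12\right) = 1 \left(-11\right) + 17 \cdot 11 = -11 + 187 = 176$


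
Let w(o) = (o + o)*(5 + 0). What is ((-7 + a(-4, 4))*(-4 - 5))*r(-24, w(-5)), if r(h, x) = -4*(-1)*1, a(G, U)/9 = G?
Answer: 1548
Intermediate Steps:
a(G, U) = 9*G
w(o) = 10*o (w(o) = (2*o)*5 = 10*o)
r(h, x) = 4 (r(h, x) = 4*1 = 4)
((-7 + a(-4, 4))*(-4 - 5))*r(-24, w(-5)) = ((-7 + 9*(-4))*(-4 - 5))*4 = ((-7 - 36)*(-9))*4 = -43*(-9)*4 = 387*4 = 1548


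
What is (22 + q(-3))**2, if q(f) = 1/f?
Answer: 4225/9 ≈ 469.44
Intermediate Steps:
q(f) = 1/f
(22 + q(-3))**2 = (22 + 1/(-3))**2 = (22 - 1/3)**2 = (65/3)**2 = 4225/9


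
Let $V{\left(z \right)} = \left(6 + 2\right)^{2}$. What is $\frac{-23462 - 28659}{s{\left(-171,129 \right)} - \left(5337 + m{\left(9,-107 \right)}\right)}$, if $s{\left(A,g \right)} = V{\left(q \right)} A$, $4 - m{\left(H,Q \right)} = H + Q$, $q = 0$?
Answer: $\frac{52121}{16383} \approx 3.1814$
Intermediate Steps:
$m{\left(H,Q \right)} = 4 - H - Q$ ($m{\left(H,Q \right)} = 4 - \left(H + Q\right) = 4 - H - Q$)
$V{\left(z \right)} = 64$ ($V{\left(z \right)} = 8^{2} = 64$)
$s{\left(A,g \right)} = 64 A$
$\frac{-23462 - 28659}{s{\left(-171,129 \right)} - \left(5337 + m{\left(9,-107 \right)}\right)} = \frac{-23462 - 28659}{64 \left(-171\right) - \left(5341 - 9 + 107\right)} = - \frac{52121}{-10944 - 5439} = - \frac{52121}{-16383} = \left(-52121\right) \left(- \frac{1}{16383}\right) = \frac{52121}{16383}$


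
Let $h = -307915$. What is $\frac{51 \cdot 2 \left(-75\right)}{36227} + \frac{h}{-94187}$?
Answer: $\frac{613782715}{200712497} \approx 3.058$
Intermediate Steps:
$\frac{51 \cdot 2 \left(-75\right)}{36227} + \frac{h}{-94187} = \frac{51 \cdot 2 \left(-75\right)}{36227} - \frac{307915}{-94187} = 102 \left(-75\right) \frac{1}{36227} - - \frac{307915}{94187} = \left(-7650\right) \frac{1}{36227} + \frac{307915}{94187} = - \frac{450}{2131} + \frac{307915}{94187} = \frac{613782715}{200712497}$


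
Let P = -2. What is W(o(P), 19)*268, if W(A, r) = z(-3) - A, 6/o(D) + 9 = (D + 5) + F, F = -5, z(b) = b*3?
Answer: -24924/11 ≈ -2265.8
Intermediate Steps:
z(b) = 3*b
o(D) = 6/(-9 + D) (o(D) = 6/(-9 + ((D + 5) - 5)) = 6/(-9 + ((5 + D) - 5)) = 6/(-9 + D))
W(A, r) = -9 - A (W(A, r) = 3*(-3) - A = -9 - A)
W(o(P), 19)*268 = (-9 - 6/(-9 - 2))*268 = (-9 - 6/(-11))*268 = (-9 - 6*(-1)/11)*268 = (-9 - 1*(-6/11))*268 = (-9 + 6/11)*268 = -93/11*268 = -24924/11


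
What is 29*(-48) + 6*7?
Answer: -1350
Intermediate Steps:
29*(-48) + 6*7 = -1392 + 42 = -1350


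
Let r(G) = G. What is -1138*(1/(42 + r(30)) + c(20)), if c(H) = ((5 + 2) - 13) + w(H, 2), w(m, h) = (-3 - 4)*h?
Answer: 818791/36 ≈ 22744.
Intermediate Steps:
w(m, h) = -7*h
c(H) = -20 (c(H) = ((5 + 2) - 13) - 7*2 = (7 - 13) - 14 = -6 - 14 = -20)
-1138*(1/(42 + r(30)) + c(20)) = -1138*(1/(42 + 30) - 20) = -1138*(1/72 - 20) = -1138*(-1439/72) = 818791/36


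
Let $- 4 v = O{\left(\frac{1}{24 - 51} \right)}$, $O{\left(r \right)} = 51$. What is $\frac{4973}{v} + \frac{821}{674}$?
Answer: $- \frac{13365337}{34374} \approx -388.82$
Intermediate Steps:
$v = - \frac{51}{4}$ ($v = \left(- \frac{1}{4}\right) 51 = - \frac{51}{4} \approx -12.75$)
$\frac{4973}{v} + \frac{821}{674} = \frac{4973}{- \frac{51}{4}} + \frac{821}{674} = 4973 \left(- \frac{4}{51}\right) + 821 \cdot \frac{1}{674} = - \frac{19892}{51} + \frac{821}{674} = - \frac{13365337}{34374}$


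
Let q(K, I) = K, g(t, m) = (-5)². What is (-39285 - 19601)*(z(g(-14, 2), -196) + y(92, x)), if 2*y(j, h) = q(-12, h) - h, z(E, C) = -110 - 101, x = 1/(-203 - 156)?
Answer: 4587366615/359 ≈ 1.2778e+7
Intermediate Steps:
x = -1/359 (x = 1/(-359) = -1/359 ≈ -0.0027855)
g(t, m) = 25
z(E, C) = -211
y(j, h) = -6 - h/2 (y(j, h) = (-12 - h)/2 = -6 - h/2)
(-39285 - 19601)*(z(g(-14, 2), -196) + y(92, x)) = (-39285 - 19601)*(-211 + (-6 - ½*(-1/359))) = -58886*(-211 + (-6 + 1/718)) = -58886*(-211 - 4307/718) = -58886*(-155805/718) = 4587366615/359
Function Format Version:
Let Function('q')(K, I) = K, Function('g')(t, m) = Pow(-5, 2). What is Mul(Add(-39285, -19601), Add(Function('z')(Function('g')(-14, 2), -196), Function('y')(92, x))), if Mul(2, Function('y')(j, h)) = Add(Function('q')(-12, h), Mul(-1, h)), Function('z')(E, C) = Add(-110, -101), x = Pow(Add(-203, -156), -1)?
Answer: Rational(4587366615, 359) ≈ 1.2778e+7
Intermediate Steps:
x = Rational(-1, 359) (x = Pow(-359, -1) = Rational(-1, 359) ≈ -0.0027855)
Function('g')(t, m) = 25
Function('z')(E, C) = -211
Function('y')(j, h) = Add(-6, Mul(Rational(-1, 2), h)) (Function('y')(j, h) = Mul(Rational(1, 2), Add(-12, Mul(-1, h))) = Add(-6, Mul(Rational(-1, 2), h)))
Mul(Add(-39285, -19601), Add(Function('z')(Function('g')(-14, 2), -196), Function('y')(92, x))) = Mul(Add(-39285, -19601), Add(-211, Add(-6, Mul(Rational(-1, 2), Rational(-1, 359))))) = Mul(-58886, Add(-211, Add(-6, Rational(1, 718)))) = Mul(-58886, Add(-211, Rational(-4307, 718))) = Mul(-58886, Rational(-155805, 718)) = Rational(4587366615, 359)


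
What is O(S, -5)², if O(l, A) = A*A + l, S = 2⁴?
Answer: 1681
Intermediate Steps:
S = 16
O(l, A) = l + A² (O(l, A) = A² + l = l + A²)
O(S, -5)² = (16 + (-5)²)² = (16 + 25)² = 41² = 1681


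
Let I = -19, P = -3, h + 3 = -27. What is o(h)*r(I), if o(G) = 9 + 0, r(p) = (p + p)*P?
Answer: 1026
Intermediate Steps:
h = -30 (h = -3 - 27 = -30)
r(p) = -6*p (r(p) = (p + p)*(-3) = (2*p)*(-3) = -6*p)
o(G) = 9
o(h)*r(I) = 9*(-6*(-19)) = 9*114 = 1026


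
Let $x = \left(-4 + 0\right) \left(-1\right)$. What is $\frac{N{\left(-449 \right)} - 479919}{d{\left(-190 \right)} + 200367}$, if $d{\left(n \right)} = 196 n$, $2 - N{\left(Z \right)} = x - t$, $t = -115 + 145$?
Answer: $- \frac{479891}{163127} \approx -2.9418$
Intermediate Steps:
$t = 30$
$x = 4$ ($x = \left(-4\right) \left(-1\right) = 4$)
$N{\left(Z \right)} = 28$ ($N{\left(Z \right)} = 2 - \left(4 - 30\right) = 2 - -26 = 2 + 26 = 28$)
$\frac{N{\left(-449 \right)} - 479919}{d{\left(-190 \right)} + 200367} = \frac{28 - 479919}{196 \left(-190\right) + 200367} = - \frac{479891}{-37240 + 200367} = - \frac{479891}{163127}$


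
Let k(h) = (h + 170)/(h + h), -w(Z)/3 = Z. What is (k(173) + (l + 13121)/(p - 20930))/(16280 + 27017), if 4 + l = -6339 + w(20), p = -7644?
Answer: 3738227/214030146694 ≈ 1.7466e-5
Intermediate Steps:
w(Z) = -3*Z
l = -6403 (l = -4 + (-6339 - 3*20) = -4 + (-6339 - 60) = -4 - 6399 = -6403)
k(h) = (170 + h)/(2*h) (k(h) = (170 + h)/((2*h)) = (170 + h)*(1/(2*h)) = (170 + h)/(2*h))
(k(173) + (l + 13121)/(p - 20930))/(16280 + 27017) = ((1/2)*(170 + 173)/173 + (-6403 + 13121)/(-7644 - 20930))/(16280 + 27017) = ((1/2)*(1/173)*343 + 6718/(-28574))/43297 = (343/346 + 6718*(-1/28574))*(1/43297) = (343/346 - 3359/14287)*(1/43297) = (3738227/4943302)*(1/43297) = 3738227/214030146694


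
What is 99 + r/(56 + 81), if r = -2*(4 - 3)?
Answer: 13561/137 ≈ 98.985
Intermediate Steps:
r = -2 (r = -2*1 = -2)
99 + r/(56 + 81) = 99 - 2/(56 + 81) = 99 - 2/137 = 13561/137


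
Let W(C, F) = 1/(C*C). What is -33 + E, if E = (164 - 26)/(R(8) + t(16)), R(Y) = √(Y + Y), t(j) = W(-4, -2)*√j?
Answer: -9/17 ≈ -0.52941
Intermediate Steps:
W(C, F) = C⁻² (W(C, F) = 1/(C²) = C⁻²)
t(j) = √j/16 (t(j) = √j/(-4)² = √j/16)
R(Y) = √2*√Y (R(Y) = √(2*Y) = √2*√Y)
E = 552/17 (E = (164 - 26)/(√2*√8 + √16/16) = 138/(√2*(2*√2) + (1/16)*4) = 138/(4 + ¼) = 138/(17/4) = 138*(4/17) = 552/17 ≈ 32.471)
-33 + E = -33 + 552/17 = -9/17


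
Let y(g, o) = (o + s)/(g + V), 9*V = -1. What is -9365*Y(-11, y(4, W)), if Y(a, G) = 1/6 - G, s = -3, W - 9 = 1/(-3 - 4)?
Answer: 3687937/294 ≈ 12544.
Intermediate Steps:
V = -⅑ (V = (⅑)*(-1) = -⅑ ≈ -0.11111)
W = 62/7 (W = 9 + 1/(-3 - 4) = 9 + 1/(-7) = 9 - ⅐ = 62/7 ≈ 8.8571)
y(g, o) = (-3 + o)/(-⅑ + g) (y(g, o) = (o - 3)/(g - ⅑) = (-3 + o)/(-⅑ + g))
Y(a, G) = ⅙ - G
-9365*Y(-11, y(4, W)) = -9365*(⅙ - 9*(-3 + 62/7)/(-1 + 9*4)) = -9365*(⅙ - 9*41/((-1 + 36)*7)) = -9365*(⅙ - 9*41/(35*7)) = -9365*(⅙ - 1*369/245) = -9365*(⅙ - 369/245) = -9365*(-1969/1470) = 3687937/294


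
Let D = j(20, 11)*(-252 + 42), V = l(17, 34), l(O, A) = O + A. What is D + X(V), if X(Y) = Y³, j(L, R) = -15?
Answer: 135801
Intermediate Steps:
l(O, A) = A + O
V = 51 (V = 34 + 17 = 51)
D = 3150 (D = -15*(-252 + 42) = -15*(-210) = 3150)
D + X(V) = 3150 + 51³ = 3150 + 132651 = 135801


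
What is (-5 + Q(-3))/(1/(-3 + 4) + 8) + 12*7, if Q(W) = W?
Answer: 748/9 ≈ 83.111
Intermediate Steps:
(-5 + Q(-3))/(1/(-3 + 4) + 8) + 12*7 = (-5 - 3)/(1/(-3 + 4) + 8) + 12*7 = -8/(1/1 + 8) + 84 = -8/(1 + 8) + 84 = -8/9 + 84 = 748/9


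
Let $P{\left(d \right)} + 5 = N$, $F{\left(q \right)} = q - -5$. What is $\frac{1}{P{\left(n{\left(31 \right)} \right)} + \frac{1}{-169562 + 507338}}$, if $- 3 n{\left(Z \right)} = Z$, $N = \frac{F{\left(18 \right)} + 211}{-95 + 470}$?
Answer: $- \frac{42222000}{184763347} \approx -0.22852$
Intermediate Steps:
$F{\left(q \right)} = 5 + q$ ($F{\left(q \right)} = q + 5 = 5 + q$)
$N = \frac{78}{125}$ ($N = \frac{\left(5 + 18\right) + 211}{-95 + 470} = \frac{23 + 211}{375} = 234 \cdot \frac{1}{375} = \frac{78}{125} \approx 0.624$)
$n{\left(Z \right)} = - \frac{Z}{3}$
$P{\left(d \right)} = - \frac{547}{125}$ ($P{\left(d \right)} = -5 + \frac{78}{125} = - \frac{547}{125}$)
$\frac{1}{P{\left(n{\left(31 \right)} \right)} + \frac{1}{-169562 + 507338}} = \frac{1}{- \frac{547}{125} + \frac{1}{-169562 + 507338}} = \frac{1}{- \frac{547}{125} + \frac{1}{337776}} = \frac{1}{- \frac{184763347}{42222000}} = - \frac{42222000}{184763347}$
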